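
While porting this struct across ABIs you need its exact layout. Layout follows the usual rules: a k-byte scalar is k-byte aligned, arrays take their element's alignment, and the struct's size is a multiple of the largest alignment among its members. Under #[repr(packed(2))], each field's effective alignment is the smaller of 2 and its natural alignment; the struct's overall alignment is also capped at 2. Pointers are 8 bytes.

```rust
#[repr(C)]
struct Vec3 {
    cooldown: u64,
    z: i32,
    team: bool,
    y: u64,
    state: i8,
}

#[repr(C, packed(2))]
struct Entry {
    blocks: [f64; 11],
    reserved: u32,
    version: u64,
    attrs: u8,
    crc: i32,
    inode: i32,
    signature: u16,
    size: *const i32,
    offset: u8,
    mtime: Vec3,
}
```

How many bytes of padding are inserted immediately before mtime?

1

Vec3: 0..8  cooldown  (8B, 8-aligned); 8..12  z  (4B, 4-aligned); 12..13  team  (1B, 1-aligned); 13..16  -- padding (3B); 16..24  y  (8B, 8-aligned); 24..25  state  (1B, 1-aligned); 25..32  -- tail padding (7B); sizeof = 32, alignof = 8
0..88  blocks  (88B, 2-aligned)
88..92  reserved  (4B, 2-aligned)
92..100  version  (8B, 2-aligned)
100..101  attrs  (1B, 1-aligned)
101..102  -- padding (1B)
102..106  crc  (4B, 2-aligned)
106..110  inode  (4B, 2-aligned)
110..112  signature  (2B, 2-aligned)
112..120  size  (8B, 2-aligned)
120..121  offset  (1B, 1-aligned)
121..122  -- padding (1B)
122..154  mtime  (32B, 2-aligned)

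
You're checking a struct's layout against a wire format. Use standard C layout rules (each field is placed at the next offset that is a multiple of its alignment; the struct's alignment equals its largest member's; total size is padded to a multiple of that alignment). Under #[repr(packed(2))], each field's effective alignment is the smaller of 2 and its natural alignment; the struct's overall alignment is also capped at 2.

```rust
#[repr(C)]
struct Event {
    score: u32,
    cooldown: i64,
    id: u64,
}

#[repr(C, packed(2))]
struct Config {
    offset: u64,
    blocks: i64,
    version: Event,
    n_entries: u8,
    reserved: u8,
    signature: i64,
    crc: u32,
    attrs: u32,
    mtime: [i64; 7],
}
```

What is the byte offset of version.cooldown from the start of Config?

Event: @0: score [4B, align 4] → 4; +4 pad (align 8); @8: cooldown [8B, align 8] → 16; @16: id [8B, align 8] → 24; size 24, align 8
@0: offset [8B, align 2] → 8
@8: blocks [8B, align 2] → 16
@16: version [24B, align 2] → 40
within Event: cooldown at 8
16 + 8 = 24

24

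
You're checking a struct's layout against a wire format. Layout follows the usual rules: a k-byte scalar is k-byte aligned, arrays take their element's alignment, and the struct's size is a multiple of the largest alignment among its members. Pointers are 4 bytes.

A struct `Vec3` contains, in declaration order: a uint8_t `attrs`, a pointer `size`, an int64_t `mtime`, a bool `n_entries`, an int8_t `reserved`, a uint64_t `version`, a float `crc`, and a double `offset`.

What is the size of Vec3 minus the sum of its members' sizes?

13

0..1  attrs  (1B, 1-aligned)
1..4  -- padding (3B)
4..8  size  (4B, 4-aligned)
8..16  mtime  (8B, 8-aligned)
16..17  n_entries  (1B, 1-aligned)
17..18  reserved  (1B, 1-aligned)
18..24  -- padding (6B)
24..32  version  (8B, 8-aligned)
32..36  crc  (4B, 4-aligned)
36..40  -- padding (4B)
40..48  offset  (8B, 8-aligned)
sizeof = 48, alignof = 8
data bytes 35, size 48 → padding 13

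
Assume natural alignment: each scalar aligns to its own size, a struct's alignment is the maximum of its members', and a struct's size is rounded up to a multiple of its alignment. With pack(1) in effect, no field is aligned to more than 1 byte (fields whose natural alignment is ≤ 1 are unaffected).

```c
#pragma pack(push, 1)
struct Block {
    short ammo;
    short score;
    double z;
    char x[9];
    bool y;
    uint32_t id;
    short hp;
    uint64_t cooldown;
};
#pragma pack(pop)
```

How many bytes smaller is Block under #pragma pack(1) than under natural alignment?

12

natural layout:
  0..2  ammo  (2B, 2-aligned)
  2..4  score  (2B, 2-aligned)
  4..8  -- padding (4B)
  8..16  z  (8B, 8-aligned)
  16..25  x  (9B, 1-aligned)
  25..26  y  (1B, 1-aligned)
  26..28  -- padding (2B)
  28..32  id  (4B, 4-aligned)
  32..34  hp  (2B, 2-aligned)
  34..40  -- padding (6B)
  40..48  cooldown  (8B, 8-aligned)
  sizeof = 48, alignof = 8
packed(1) layout:
  0..2  ammo  (2B, 1-aligned)
  2..4  score  (2B, 1-aligned)
  4..12  z  (8B, 1-aligned)
  12..21  x  (9B, 1-aligned)
  21..22  y  (1B, 1-aligned)
  22..26  id  (4B, 1-aligned)
  26..28  hp  (2B, 1-aligned)
  28..36  cooldown  (8B, 1-aligned)
  sizeof = 36, alignof = 1
48 − 36 = 12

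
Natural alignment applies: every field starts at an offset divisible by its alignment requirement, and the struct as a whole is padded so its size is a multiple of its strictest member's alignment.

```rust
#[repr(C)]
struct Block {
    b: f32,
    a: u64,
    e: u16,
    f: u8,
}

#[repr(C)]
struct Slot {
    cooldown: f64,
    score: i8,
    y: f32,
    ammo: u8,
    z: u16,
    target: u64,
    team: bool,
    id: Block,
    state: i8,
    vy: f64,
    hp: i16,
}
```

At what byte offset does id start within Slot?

Block: @0: b [4B, align 4] → 4; +4 pad (align 8); @8: a [8B, align 8] → 16; @16: e [2B, align 2] → 18; @18: f [1B, align 1] → 19; +5 tail pad (align 8); size 24, align 8
@0: cooldown [8B, align 8] → 8
@8: score [1B, align 1] → 9
+3 pad (align 4)
@12: y [4B, align 4] → 16
@16: ammo [1B, align 1] → 17
+1 pad (align 2)
@18: z [2B, align 2] → 20
+4 pad (align 8)
@24: target [8B, align 8] → 32
@32: team [1B, align 1] → 33
+7 pad (align 8)
@40: id [24B, align 8] → 64

40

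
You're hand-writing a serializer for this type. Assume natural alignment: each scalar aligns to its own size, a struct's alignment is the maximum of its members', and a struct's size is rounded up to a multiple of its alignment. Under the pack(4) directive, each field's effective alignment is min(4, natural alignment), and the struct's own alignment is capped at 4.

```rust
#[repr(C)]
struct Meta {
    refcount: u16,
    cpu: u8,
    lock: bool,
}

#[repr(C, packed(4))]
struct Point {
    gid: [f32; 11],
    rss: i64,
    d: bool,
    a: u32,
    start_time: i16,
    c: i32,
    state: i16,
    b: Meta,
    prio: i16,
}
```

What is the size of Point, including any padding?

Meta: refcount at 0 (size 2, align 2) → ends 2; cpu at 2 (size 1, align 1) → ends 3; lock at 3 (size 1, align 1) → ends 4; total 4 bytes, alignment 2
gid at 0 (size 44, align 4) → ends 44
rss at 44 (size 8, align 4) → ends 52
d at 52 (size 1, align 1) → ends 53
pad 3 to align 4 for a
a at 56 (size 4, align 4) → ends 60
start_time at 60 (size 2, align 2) → ends 62
pad 2 to align 4 for c
c at 64 (size 4, align 4) → ends 68
state at 68 (size 2, align 2) → ends 70
b at 70 (size 4, align 2) → ends 74
prio at 74 (size 2, align 2) → ends 76
total 76 bytes, alignment 4

76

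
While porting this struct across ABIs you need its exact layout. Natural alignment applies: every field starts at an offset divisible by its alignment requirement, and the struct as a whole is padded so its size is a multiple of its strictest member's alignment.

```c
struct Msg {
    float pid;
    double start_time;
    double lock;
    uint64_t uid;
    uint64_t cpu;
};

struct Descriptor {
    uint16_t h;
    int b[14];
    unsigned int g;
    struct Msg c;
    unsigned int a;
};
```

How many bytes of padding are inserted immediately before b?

Msg: @0: pid [4B, align 4] → 4; +4 pad (align 8); @8: start_time [8B, align 8] → 16; @16: lock [8B, align 8] → 24; @24: uid [8B, align 8] → 32; @32: cpu [8B, align 8] → 40; size 40, align 8
@0: h [2B, align 2] → 2
+2 pad (align 4)
@4: b [56B, align 4] → 60

2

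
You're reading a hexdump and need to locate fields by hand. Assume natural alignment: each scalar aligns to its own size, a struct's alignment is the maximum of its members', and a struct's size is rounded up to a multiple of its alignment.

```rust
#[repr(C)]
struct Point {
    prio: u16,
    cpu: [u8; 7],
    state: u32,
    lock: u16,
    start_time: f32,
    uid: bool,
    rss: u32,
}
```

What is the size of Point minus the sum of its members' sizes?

8

0..2  prio  (2B, 2-aligned)
2..9  cpu  (7B, 1-aligned)
9..12  -- padding (3B)
12..16  state  (4B, 4-aligned)
16..18  lock  (2B, 2-aligned)
18..20  -- padding (2B)
20..24  start_time  (4B, 4-aligned)
24..25  uid  (1B, 1-aligned)
25..28  -- padding (3B)
28..32  rss  (4B, 4-aligned)
sizeof = 32, alignof = 4
data bytes 24, size 32 → padding 8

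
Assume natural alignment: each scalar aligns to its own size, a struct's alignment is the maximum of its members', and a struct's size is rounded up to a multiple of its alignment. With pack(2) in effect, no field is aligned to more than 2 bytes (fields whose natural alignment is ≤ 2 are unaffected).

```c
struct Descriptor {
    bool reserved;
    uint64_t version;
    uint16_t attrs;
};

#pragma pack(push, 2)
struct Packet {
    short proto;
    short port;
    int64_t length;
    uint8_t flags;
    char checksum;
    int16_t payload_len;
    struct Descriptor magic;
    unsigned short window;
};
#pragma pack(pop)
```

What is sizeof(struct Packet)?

42 bytes

Descriptor: 0..1  reserved  (1B, 1-aligned); 1..8  -- padding (7B); 8..16  version  (8B, 8-aligned); 16..18  attrs  (2B, 2-aligned); 18..24  -- tail padding (6B); sizeof = 24, alignof = 8
0..2  proto  (2B, 2-aligned)
2..4  port  (2B, 2-aligned)
4..12  length  (8B, 2-aligned)
12..13  flags  (1B, 1-aligned)
13..14  checksum  (1B, 1-aligned)
14..16  payload_len  (2B, 2-aligned)
16..40  magic  (24B, 2-aligned)
40..42  window  (2B, 2-aligned)
sizeof = 42, alignof = 2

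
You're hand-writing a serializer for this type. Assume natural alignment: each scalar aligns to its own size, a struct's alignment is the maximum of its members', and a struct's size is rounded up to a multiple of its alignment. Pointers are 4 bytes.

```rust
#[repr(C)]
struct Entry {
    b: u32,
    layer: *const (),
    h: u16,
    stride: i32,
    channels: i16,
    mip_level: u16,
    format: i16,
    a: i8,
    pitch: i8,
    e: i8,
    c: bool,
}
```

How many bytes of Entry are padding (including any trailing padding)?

@0: b [4B, align 4] → 4
@4: layer [4B, align 4] → 8
@8: h [2B, align 2] → 10
+2 pad (align 4)
@12: stride [4B, align 4] → 16
@16: channels [2B, align 2] → 18
@18: mip_level [2B, align 2] → 20
@20: format [2B, align 2] → 22
@22: a [1B, align 1] → 23
@23: pitch [1B, align 1] → 24
@24: e [1B, align 1] → 25
@25: c [1B, align 1] → 26
+2 tail pad (align 4)
size 28, align 4
data bytes 24, size 28 → padding 4

4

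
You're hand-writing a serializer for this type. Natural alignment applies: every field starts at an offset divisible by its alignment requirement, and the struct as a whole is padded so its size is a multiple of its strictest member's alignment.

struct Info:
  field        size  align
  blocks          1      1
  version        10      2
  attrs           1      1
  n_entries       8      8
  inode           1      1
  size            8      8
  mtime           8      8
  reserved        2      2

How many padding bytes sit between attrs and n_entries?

@0: blocks [1B, align 1] → 1
+1 pad (align 2)
@2: version [10B, align 2] → 12
@12: attrs [1B, align 1] → 13
+3 pad (align 8)
@16: n_entries [8B, align 8] → 24

3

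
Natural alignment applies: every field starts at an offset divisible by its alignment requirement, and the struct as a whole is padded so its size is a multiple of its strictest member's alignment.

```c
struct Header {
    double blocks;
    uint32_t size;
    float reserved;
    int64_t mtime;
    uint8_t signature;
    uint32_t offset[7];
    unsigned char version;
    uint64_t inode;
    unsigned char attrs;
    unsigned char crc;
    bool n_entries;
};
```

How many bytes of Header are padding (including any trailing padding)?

@0: blocks [8B, align 8] → 8
@8: size [4B, align 4] → 12
@12: reserved [4B, align 4] → 16
@16: mtime [8B, align 8] → 24
@24: signature [1B, align 1] → 25
+3 pad (align 4)
@28: offset [28B, align 4] → 56
@56: version [1B, align 1] → 57
+7 pad (align 8)
@64: inode [8B, align 8] → 72
@72: attrs [1B, align 1] → 73
@73: crc [1B, align 1] → 74
@74: n_entries [1B, align 1] → 75
+5 tail pad (align 8)
size 80, align 8
data bytes 65, size 80 → padding 15

15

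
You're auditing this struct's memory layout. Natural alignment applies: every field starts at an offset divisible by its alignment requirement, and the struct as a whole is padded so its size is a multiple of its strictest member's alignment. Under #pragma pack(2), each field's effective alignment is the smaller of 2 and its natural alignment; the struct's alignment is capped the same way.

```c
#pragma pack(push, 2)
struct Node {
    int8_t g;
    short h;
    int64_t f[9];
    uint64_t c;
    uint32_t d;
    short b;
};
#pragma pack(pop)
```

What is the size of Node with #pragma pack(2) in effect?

90

g at 0 (size 1, align 1) → ends 1
pad 1 to align 2 for h
h at 2 (size 2, align 2) → ends 4
f at 4 (size 72, align 2) → ends 76
c at 76 (size 8, align 2) → ends 84
d at 84 (size 4, align 2) → ends 88
b at 88 (size 2, align 2) → ends 90
total 90 bytes, alignment 2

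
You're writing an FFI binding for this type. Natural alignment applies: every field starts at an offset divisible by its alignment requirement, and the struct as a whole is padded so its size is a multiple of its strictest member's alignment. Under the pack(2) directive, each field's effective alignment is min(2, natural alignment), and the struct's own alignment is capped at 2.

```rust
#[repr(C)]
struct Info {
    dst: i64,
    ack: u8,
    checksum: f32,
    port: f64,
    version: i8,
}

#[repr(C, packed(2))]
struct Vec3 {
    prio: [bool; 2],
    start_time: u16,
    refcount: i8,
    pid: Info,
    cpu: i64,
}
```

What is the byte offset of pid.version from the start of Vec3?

30

Info: 0..8  dst  (8B, 8-aligned); 8..9  ack  (1B, 1-aligned); 9..12  -- padding (3B); 12..16  checksum  (4B, 4-aligned); 16..24  port  (8B, 8-aligned); 24..25  version  (1B, 1-aligned); 25..32  -- tail padding (7B); sizeof = 32, alignof = 8
0..2  prio  (2B, 1-aligned)
2..4  start_time  (2B, 2-aligned)
4..5  refcount  (1B, 1-aligned)
5..6  -- padding (1B)
6..38  pid  (32B, 2-aligned)
within Info: version at 24
6 + 24 = 30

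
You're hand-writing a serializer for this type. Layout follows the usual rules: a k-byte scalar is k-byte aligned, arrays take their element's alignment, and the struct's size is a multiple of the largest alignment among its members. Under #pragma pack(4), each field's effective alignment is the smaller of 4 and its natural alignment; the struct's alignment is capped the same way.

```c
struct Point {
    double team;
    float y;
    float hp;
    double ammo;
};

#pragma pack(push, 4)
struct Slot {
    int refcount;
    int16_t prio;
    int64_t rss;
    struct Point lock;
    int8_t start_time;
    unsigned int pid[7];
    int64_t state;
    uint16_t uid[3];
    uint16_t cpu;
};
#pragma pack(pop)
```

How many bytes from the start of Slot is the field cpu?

86

Point: 0..8  team  (8B, 8-aligned); 8..12  y  (4B, 4-aligned); 12..16  hp  (4B, 4-aligned); 16..24  ammo  (8B, 8-aligned); sizeof = 24, alignof = 8
0..4  refcount  (4B, 4-aligned)
4..6  prio  (2B, 2-aligned)
6..8  -- padding (2B)
8..16  rss  (8B, 4-aligned)
16..40  lock  (24B, 4-aligned)
40..41  start_time  (1B, 1-aligned)
41..44  -- padding (3B)
44..72  pid  (28B, 4-aligned)
72..80  state  (8B, 4-aligned)
80..86  uid  (6B, 2-aligned)
86..88  cpu  (2B, 2-aligned)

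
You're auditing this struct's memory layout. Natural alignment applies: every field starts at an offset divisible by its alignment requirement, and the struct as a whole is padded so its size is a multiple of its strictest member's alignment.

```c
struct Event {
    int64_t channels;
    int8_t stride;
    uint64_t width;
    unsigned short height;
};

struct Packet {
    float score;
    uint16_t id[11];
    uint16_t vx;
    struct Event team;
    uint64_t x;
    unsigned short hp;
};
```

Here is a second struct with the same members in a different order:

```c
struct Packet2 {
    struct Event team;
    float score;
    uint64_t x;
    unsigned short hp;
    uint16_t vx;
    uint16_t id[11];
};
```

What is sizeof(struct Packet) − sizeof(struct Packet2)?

0

Event: @0: channels [8B, align 8] → 8; @8: stride [1B, align 1] → 9; +7 pad (align 8); @16: width [8B, align 8] → 24; @24: height [2B, align 2] → 26; +6 tail pad (align 8); size 32, align 8
@0: score [4B, align 4] → 4
@4: id [22B, align 2] → 26
@26: vx [2B, align 2] → 28
+4 pad (align 8)
@32: team [32B, align 8] → 64
@64: x [8B, align 8] → 72
@72: hp [2B, align 2] → 74
+6 tail pad (align 8)
size 80, align 8
— Packet2 —
@0: team [32B, align 8] → 32
@32: score [4B, align 4] → 36
+4 pad (align 8)
@40: x [8B, align 8] → 48
@48: hp [2B, align 2] → 50
@50: vx [2B, align 2] → 52
@52: id [22B, align 2] → 74
+6 tail pad (align 8)
size 80, align 8
80 − 80 = 0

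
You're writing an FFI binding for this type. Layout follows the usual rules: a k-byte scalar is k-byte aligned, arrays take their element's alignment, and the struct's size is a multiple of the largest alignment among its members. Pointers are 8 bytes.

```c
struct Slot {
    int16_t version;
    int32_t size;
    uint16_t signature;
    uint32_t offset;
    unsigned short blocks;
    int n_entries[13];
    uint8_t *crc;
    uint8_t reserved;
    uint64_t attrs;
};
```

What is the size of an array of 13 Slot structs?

1248

version at 0 (size 2, align 2) → ends 2
pad 2 to align 4 for size
size at 4 (size 4, align 4) → ends 8
signature at 8 (size 2, align 2) → ends 10
pad 2 to align 4 for offset
offset at 12 (size 4, align 4) → ends 16
blocks at 16 (size 2, align 2) → ends 18
pad 2 to align 4 for n_entries
n_entries at 20 (size 52, align 4) → ends 72
crc at 72 (size 8, align 8) → ends 80
reserved at 80 (size 1, align 1) → ends 81
pad 7 to align 8 for attrs
attrs at 88 (size 8, align 8) → ends 96
total 96 bytes, alignment 8
array of 13: 13 × 96 = 1248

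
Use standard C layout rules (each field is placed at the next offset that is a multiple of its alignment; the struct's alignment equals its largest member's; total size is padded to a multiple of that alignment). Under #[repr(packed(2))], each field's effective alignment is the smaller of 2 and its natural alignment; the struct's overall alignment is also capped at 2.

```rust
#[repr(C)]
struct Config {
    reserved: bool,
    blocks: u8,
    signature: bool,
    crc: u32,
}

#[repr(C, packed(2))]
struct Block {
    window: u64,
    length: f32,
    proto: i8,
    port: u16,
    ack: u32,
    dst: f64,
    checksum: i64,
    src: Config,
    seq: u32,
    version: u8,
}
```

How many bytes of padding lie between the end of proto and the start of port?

1

Config: @0: reserved [1B, align 1] → 1; @1: blocks [1B, align 1] → 2; @2: signature [1B, align 1] → 3; +1 pad (align 4); @4: crc [4B, align 4] → 8; size 8, align 4
@0: window [8B, align 2] → 8
@8: length [4B, align 2] → 12
@12: proto [1B, align 1] → 13
+1 pad (align 2)
@14: port [2B, align 2] → 16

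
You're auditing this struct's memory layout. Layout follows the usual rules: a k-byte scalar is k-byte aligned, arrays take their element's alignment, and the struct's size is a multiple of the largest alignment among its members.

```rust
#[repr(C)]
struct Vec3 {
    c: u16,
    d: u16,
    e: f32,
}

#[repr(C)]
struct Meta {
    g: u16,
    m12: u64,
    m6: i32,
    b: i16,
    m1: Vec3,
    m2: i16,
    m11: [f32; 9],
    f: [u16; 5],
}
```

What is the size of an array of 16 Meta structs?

Vec3: @0: c [2B, align 2] → 2; @2: d [2B, align 2] → 4; @4: e [4B, align 4] → 8; size 8, align 4
@0: g [2B, align 2] → 2
+6 pad (align 8)
@8: m12 [8B, align 8] → 16
@16: m6 [4B, align 4] → 20
@20: b [2B, align 2] → 22
+2 pad (align 4)
@24: m1 [8B, align 4] → 32
@32: m2 [2B, align 2] → 34
+2 pad (align 4)
@36: m11 [36B, align 4] → 72
@72: f [10B, align 2] → 82
+6 tail pad (align 8)
size 88, align 8
array of 16: 16 × 88 = 1408

1408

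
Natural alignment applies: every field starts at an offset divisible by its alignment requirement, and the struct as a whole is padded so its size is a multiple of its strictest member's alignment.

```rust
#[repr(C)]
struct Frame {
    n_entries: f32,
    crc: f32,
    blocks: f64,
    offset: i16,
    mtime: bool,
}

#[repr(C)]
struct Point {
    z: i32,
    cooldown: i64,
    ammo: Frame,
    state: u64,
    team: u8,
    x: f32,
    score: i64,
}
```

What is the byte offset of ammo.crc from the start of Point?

20

Frame: n_entries at 0 (size 4, align 4) → ends 4; crc at 4 (size 4, align 4) → ends 8; blocks at 8 (size 8, align 8) → ends 16; offset at 16 (size 2, align 2) → ends 18; mtime at 18 (size 1, align 1) → ends 19; tail pad 5 to reach multiple of 8; total 24 bytes, alignment 8
z at 0 (size 4, align 4) → ends 4
pad 4 to align 8 for cooldown
cooldown at 8 (size 8, align 8) → ends 16
ammo at 16 (size 24, align 8) → ends 40
within Frame: crc at 4
16 + 4 = 20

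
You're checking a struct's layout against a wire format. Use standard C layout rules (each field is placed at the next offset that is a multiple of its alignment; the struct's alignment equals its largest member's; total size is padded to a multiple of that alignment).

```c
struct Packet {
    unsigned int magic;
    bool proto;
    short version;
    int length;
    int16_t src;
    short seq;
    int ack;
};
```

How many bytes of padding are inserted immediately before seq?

0

0..4  magic  (4B, 4-aligned)
4..5  proto  (1B, 1-aligned)
5..6  -- padding (1B)
6..8  version  (2B, 2-aligned)
8..12  length  (4B, 4-aligned)
12..14  src  (2B, 2-aligned)
14..16  seq  (2B, 2-aligned)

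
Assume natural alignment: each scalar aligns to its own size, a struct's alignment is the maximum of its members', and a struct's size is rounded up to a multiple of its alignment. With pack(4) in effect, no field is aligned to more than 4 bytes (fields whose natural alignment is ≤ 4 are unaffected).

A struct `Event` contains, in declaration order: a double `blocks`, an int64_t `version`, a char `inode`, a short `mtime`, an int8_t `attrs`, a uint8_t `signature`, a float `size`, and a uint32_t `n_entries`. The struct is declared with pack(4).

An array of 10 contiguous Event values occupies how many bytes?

320

blocks at 0 (size 8, align 4) → ends 8
version at 8 (size 8, align 4) → ends 16
inode at 16 (size 1, align 1) → ends 17
pad 1 to align 2 for mtime
mtime at 18 (size 2, align 2) → ends 20
attrs at 20 (size 1, align 1) → ends 21
signature at 21 (size 1, align 1) → ends 22
pad 2 to align 4 for size
size at 24 (size 4, align 4) → ends 28
n_entries at 28 (size 4, align 4) → ends 32
total 32 bytes, alignment 4
array of 10: 10 × 32 = 320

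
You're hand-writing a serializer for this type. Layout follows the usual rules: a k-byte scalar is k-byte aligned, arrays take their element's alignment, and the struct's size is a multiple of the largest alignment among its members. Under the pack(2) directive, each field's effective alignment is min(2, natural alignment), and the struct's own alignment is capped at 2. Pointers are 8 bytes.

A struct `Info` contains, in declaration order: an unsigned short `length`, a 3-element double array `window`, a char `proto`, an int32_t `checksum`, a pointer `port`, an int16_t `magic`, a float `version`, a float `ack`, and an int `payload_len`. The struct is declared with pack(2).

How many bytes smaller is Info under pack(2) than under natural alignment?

natural layout:
  @0: length [2B, align 2] → 2
  +6 pad (align 8)
  @8: window [24B, align 8] → 32
  @32: proto [1B, align 1] → 33
  +3 pad (align 4)
  @36: checksum [4B, align 4] → 40
  @40: port [8B, align 8] → 48
  @48: magic [2B, align 2] → 50
  +2 pad (align 4)
  @52: version [4B, align 4] → 56
  @56: ack [4B, align 4] → 60
  @60: payload_len [4B, align 4] → 64
  size 64, align 8
packed(2) layout:
  @0: length [2B, align 2] → 2
  @2: window [24B, align 2] → 26
  @26: proto [1B, align 1] → 27
  +1 pad (align 2)
  @28: checksum [4B, align 2] → 32
  @32: port [8B, align 2] → 40
  @40: magic [2B, align 2] → 42
  @42: version [4B, align 2] → 46
  @46: ack [4B, align 2] → 50
  @50: payload_len [4B, align 2] → 54
  size 54, align 2
64 − 54 = 10

10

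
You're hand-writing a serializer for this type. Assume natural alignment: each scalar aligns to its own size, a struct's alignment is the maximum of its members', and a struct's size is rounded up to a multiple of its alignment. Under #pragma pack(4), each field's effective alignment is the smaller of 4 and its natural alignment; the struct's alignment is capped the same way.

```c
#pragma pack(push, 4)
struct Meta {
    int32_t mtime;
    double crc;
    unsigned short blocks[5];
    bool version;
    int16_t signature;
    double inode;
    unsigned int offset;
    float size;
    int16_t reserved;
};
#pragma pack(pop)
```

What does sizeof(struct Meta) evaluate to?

0..4  mtime  (4B, 4-aligned)
4..12  crc  (8B, 4-aligned)
12..22  blocks  (10B, 2-aligned)
22..23  version  (1B, 1-aligned)
23..24  -- padding (1B)
24..26  signature  (2B, 2-aligned)
26..28  -- padding (2B)
28..36  inode  (8B, 4-aligned)
36..40  offset  (4B, 4-aligned)
40..44  size  (4B, 4-aligned)
44..46  reserved  (2B, 2-aligned)
46..48  -- tail padding (2B)
sizeof = 48, alignof = 4

48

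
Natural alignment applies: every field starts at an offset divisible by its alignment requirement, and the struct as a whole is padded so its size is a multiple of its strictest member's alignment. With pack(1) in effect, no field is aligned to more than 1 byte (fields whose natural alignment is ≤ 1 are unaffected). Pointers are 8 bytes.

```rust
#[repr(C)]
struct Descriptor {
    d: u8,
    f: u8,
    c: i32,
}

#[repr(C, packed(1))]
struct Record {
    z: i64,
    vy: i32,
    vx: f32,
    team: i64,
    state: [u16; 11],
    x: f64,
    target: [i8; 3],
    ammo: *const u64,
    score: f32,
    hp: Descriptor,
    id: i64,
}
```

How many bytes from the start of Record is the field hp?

Descriptor: d at 0 (size 1, align 1) → ends 1; f at 1 (size 1, align 1) → ends 2; pad 2 to align 4 for c; c at 4 (size 4, align 4) → ends 8; total 8 bytes, alignment 4
z at 0 (size 8, align 1) → ends 8
vy at 8 (size 4, align 1) → ends 12
vx at 12 (size 4, align 1) → ends 16
team at 16 (size 8, align 1) → ends 24
state at 24 (size 22, align 1) → ends 46
x at 46 (size 8, align 1) → ends 54
target at 54 (size 3, align 1) → ends 57
ammo at 57 (size 8, align 1) → ends 65
score at 65 (size 4, align 1) → ends 69
hp at 69 (size 8, align 1) → ends 77

69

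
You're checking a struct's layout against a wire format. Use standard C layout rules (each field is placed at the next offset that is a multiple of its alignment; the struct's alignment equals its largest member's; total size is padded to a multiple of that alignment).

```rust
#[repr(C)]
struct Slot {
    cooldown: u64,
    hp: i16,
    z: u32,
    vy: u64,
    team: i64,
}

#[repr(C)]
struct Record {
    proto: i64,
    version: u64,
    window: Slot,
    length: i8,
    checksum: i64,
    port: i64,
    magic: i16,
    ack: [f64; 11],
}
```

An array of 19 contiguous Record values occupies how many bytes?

3192

Slot: @0: cooldown [8B, align 8] → 8; @8: hp [2B, align 2] → 10; +2 pad (align 4); @12: z [4B, align 4] → 16; @16: vy [8B, align 8] → 24; @24: team [8B, align 8] → 32; size 32, align 8
@0: proto [8B, align 8] → 8
@8: version [8B, align 8] → 16
@16: window [32B, align 8] → 48
@48: length [1B, align 1] → 49
+7 pad (align 8)
@56: checksum [8B, align 8] → 64
@64: port [8B, align 8] → 72
@72: magic [2B, align 2] → 74
+6 pad (align 8)
@80: ack [88B, align 8] → 168
size 168, align 8
array of 19: 19 × 168 = 3192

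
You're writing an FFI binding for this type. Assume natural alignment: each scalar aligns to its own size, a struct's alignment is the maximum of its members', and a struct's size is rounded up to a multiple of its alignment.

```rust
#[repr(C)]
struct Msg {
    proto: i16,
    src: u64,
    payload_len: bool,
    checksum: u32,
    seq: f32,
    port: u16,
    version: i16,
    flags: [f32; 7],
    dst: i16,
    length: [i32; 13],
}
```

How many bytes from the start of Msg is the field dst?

60

0..2  proto  (2B, 2-aligned)
2..8  -- padding (6B)
8..16  src  (8B, 8-aligned)
16..17  payload_len  (1B, 1-aligned)
17..20  -- padding (3B)
20..24  checksum  (4B, 4-aligned)
24..28  seq  (4B, 4-aligned)
28..30  port  (2B, 2-aligned)
30..32  version  (2B, 2-aligned)
32..60  flags  (28B, 4-aligned)
60..62  dst  (2B, 2-aligned)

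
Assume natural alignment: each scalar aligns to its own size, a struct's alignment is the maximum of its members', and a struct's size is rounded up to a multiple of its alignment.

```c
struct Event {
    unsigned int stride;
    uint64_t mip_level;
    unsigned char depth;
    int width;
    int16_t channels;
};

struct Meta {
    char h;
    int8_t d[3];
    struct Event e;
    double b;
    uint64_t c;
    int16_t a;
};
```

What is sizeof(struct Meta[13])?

832

Event: stride at 0 (size 4, align 4) → ends 4; pad 4 to align 8 for mip_level; mip_level at 8 (size 8, align 8) → ends 16; depth at 16 (size 1, align 1) → ends 17; pad 3 to align 4 for width; width at 20 (size 4, align 4) → ends 24; channels at 24 (size 2, align 2) → ends 26; tail pad 6 to reach multiple of 8; total 32 bytes, alignment 8
h at 0 (size 1, align 1) → ends 1
d at 1 (size 3, align 1) → ends 4
pad 4 to align 8 for e
e at 8 (size 32, align 8) → ends 40
b at 40 (size 8, align 8) → ends 48
c at 48 (size 8, align 8) → ends 56
a at 56 (size 2, align 2) → ends 58
tail pad 6 to reach multiple of 8
total 64 bytes, alignment 8
array of 13: 13 × 64 = 832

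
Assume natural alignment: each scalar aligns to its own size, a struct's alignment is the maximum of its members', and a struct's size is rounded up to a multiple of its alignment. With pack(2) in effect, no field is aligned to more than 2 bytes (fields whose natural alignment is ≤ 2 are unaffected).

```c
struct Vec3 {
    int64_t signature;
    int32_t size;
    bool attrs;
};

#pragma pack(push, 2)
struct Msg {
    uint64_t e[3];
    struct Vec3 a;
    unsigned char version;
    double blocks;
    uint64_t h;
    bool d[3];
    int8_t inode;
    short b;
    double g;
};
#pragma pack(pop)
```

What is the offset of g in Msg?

64

Vec3: signature at 0 (size 8, align 8) → ends 8; size at 8 (size 4, align 4) → ends 12; attrs at 12 (size 1, align 1) → ends 13; tail pad 3 to reach multiple of 8; total 16 bytes, alignment 8
e at 0 (size 24, align 2) → ends 24
a at 24 (size 16, align 2) → ends 40
version at 40 (size 1, align 1) → ends 41
pad 1 to align 2 for blocks
blocks at 42 (size 8, align 2) → ends 50
h at 50 (size 8, align 2) → ends 58
d at 58 (size 3, align 1) → ends 61
inode at 61 (size 1, align 1) → ends 62
b at 62 (size 2, align 2) → ends 64
g at 64 (size 8, align 2) → ends 72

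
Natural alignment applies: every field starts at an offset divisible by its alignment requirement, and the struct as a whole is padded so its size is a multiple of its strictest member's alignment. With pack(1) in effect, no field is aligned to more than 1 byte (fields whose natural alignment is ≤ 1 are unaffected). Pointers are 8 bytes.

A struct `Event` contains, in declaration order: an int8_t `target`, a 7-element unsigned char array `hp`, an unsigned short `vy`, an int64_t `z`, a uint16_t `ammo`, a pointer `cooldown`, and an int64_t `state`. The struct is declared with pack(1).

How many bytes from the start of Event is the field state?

target at 0 (size 1, align 1) → ends 1
hp at 1 (size 7, align 1) → ends 8
vy at 8 (size 2, align 1) → ends 10
z at 10 (size 8, align 1) → ends 18
ammo at 18 (size 2, align 1) → ends 20
cooldown at 20 (size 8, align 1) → ends 28
state at 28 (size 8, align 1) → ends 36

28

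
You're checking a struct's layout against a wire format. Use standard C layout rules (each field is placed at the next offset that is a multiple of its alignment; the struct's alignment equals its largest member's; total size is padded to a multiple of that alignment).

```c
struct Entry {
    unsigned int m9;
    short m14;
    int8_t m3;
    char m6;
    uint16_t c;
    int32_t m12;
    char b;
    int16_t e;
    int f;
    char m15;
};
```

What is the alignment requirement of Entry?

member alignments: m9=4, m14=2, m3=1, m6=1, c=2, m12=4, b=1, e=2, f=4, m15=1
max = 4

4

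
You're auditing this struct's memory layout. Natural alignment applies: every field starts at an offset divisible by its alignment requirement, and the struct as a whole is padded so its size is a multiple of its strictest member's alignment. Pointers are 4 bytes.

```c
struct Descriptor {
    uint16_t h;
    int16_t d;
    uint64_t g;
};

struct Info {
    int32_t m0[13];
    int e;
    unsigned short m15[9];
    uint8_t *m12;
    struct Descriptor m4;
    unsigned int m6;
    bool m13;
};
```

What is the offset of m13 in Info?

Descriptor: 0..2  h  (2B, 2-aligned); 2..4  d  (2B, 2-aligned); 4..8  -- padding (4B); 8..16  g  (8B, 8-aligned); sizeof = 16, alignof = 8
0..52  m0  (52B, 4-aligned)
52..56  e  (4B, 4-aligned)
56..74  m15  (18B, 2-aligned)
74..76  -- padding (2B)
76..80  m12  (4B, 4-aligned)
80..96  m4  (16B, 8-aligned)
96..100  m6  (4B, 4-aligned)
100..101  m13  (1B, 1-aligned)

100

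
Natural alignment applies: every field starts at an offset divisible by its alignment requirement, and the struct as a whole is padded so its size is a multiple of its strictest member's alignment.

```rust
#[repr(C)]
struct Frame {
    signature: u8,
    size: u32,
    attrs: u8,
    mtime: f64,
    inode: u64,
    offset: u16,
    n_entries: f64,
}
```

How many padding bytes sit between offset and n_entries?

signature at 0 (size 1, align 1) → ends 1
pad 3 to align 4 for size
size at 4 (size 4, align 4) → ends 8
attrs at 8 (size 1, align 1) → ends 9
pad 7 to align 8 for mtime
mtime at 16 (size 8, align 8) → ends 24
inode at 24 (size 8, align 8) → ends 32
offset at 32 (size 2, align 2) → ends 34
pad 6 to align 8 for n_entries
n_entries at 40 (size 8, align 8) → ends 48

6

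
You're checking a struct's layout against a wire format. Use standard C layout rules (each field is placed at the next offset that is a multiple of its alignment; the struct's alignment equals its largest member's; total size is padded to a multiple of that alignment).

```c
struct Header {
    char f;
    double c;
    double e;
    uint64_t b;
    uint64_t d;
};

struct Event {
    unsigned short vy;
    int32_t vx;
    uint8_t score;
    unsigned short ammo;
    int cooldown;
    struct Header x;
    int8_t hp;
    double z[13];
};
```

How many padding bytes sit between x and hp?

0

Header: 0..1  f  (1B, 1-aligned); 1..8  -- padding (7B); 8..16  c  (8B, 8-aligned); 16..24  e  (8B, 8-aligned); 24..32  b  (8B, 8-aligned); 32..40  d  (8B, 8-aligned); sizeof = 40, alignof = 8
0..2  vy  (2B, 2-aligned)
2..4  -- padding (2B)
4..8  vx  (4B, 4-aligned)
8..9  score  (1B, 1-aligned)
9..10  -- padding (1B)
10..12  ammo  (2B, 2-aligned)
12..16  cooldown  (4B, 4-aligned)
16..56  x  (40B, 8-aligned)
56..57  hp  (1B, 1-aligned)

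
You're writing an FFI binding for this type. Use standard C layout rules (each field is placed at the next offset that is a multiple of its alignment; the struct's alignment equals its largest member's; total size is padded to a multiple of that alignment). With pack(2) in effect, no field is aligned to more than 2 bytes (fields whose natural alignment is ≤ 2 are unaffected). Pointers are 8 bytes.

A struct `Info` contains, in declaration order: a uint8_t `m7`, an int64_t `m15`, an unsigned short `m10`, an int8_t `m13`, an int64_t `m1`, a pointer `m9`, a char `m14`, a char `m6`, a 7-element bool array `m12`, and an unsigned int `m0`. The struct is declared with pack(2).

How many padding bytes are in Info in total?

3

@0: m7 [1B, align 1] → 1
+1 pad (align 2)
@2: m15 [8B, align 2] → 10
@10: m10 [2B, align 2] → 12
@12: m13 [1B, align 1] → 13
+1 pad (align 2)
@14: m1 [8B, align 2] → 22
@22: m9 [8B, align 2] → 30
@30: m14 [1B, align 1] → 31
@31: m6 [1B, align 1] → 32
@32: m12 [7B, align 1] → 39
+1 pad (align 2)
@40: m0 [4B, align 2] → 44
size 44, align 2
data bytes 41, size 44 → padding 3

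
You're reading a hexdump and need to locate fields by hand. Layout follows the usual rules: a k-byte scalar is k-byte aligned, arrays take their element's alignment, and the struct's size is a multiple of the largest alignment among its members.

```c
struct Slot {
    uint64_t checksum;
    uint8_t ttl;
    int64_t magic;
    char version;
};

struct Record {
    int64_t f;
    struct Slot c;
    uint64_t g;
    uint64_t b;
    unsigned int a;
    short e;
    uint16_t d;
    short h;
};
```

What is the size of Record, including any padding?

Slot: @0: checksum [8B, align 8] → 8; @8: ttl [1B, align 1] → 9; +7 pad (align 8); @16: magic [8B, align 8] → 24; @24: version [1B, align 1] → 25; +7 tail pad (align 8); size 32, align 8
@0: f [8B, align 8] → 8
@8: c [32B, align 8] → 40
@40: g [8B, align 8] → 48
@48: b [8B, align 8] → 56
@56: a [4B, align 4] → 60
@60: e [2B, align 2] → 62
@62: d [2B, align 2] → 64
@64: h [2B, align 2] → 66
+6 tail pad (align 8)
size 72, align 8

72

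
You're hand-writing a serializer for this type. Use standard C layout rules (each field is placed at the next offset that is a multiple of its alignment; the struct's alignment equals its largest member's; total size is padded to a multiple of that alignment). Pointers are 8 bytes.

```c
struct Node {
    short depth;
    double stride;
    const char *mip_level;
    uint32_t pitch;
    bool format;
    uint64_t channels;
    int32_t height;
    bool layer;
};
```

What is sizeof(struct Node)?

48

depth at 0 (size 2, align 2) → ends 2
pad 6 to align 8 for stride
stride at 8 (size 8, align 8) → ends 16
mip_level at 16 (size 8, align 8) → ends 24
pitch at 24 (size 4, align 4) → ends 28
format at 28 (size 1, align 1) → ends 29
pad 3 to align 8 for channels
channels at 32 (size 8, align 8) → ends 40
height at 40 (size 4, align 4) → ends 44
layer at 44 (size 1, align 1) → ends 45
tail pad 3 to reach multiple of 8
total 48 bytes, alignment 8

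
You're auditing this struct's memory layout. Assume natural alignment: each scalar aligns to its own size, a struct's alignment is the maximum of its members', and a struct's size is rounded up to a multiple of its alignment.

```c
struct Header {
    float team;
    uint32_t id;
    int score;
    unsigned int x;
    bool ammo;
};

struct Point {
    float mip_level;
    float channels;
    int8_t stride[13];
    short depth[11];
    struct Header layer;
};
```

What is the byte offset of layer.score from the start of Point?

Header: team at 0 (size 4, align 4) → ends 4; id at 4 (size 4, align 4) → ends 8; score at 8 (size 4, align 4) → ends 12; x at 12 (size 4, align 4) → ends 16; ammo at 16 (size 1, align 1) → ends 17; tail pad 3 to reach multiple of 4; total 20 bytes, alignment 4
mip_level at 0 (size 4, align 4) → ends 4
channels at 4 (size 4, align 4) → ends 8
stride at 8 (size 13, align 1) → ends 21
pad 1 to align 2 for depth
depth at 22 (size 22, align 2) → ends 44
layer at 44 (size 20, align 4) → ends 64
within Header: score at 8
44 + 8 = 52

52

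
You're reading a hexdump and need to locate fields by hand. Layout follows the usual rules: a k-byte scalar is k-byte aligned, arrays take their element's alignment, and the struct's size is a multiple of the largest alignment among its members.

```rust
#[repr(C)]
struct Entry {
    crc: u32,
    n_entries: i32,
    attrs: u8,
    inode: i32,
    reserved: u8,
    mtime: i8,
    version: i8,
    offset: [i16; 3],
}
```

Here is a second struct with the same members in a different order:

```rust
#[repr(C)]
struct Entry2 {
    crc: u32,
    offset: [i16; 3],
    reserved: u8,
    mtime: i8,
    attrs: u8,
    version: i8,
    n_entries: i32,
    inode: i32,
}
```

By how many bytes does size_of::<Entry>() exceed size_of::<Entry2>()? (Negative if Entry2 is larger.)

crc at 0 (size 4, align 4) → ends 4
n_entries at 4 (size 4, align 4) → ends 8
attrs at 8 (size 1, align 1) → ends 9
pad 3 to align 4 for inode
inode at 12 (size 4, align 4) → ends 16
reserved at 16 (size 1, align 1) → ends 17
mtime at 17 (size 1, align 1) → ends 18
version at 18 (size 1, align 1) → ends 19
pad 1 to align 2 for offset
offset at 20 (size 6, align 2) → ends 26
tail pad 2 to reach multiple of 4
total 28 bytes, alignment 4
— Entry2 —
crc at 0 (size 4, align 4) → ends 4
offset at 4 (size 6, align 2) → ends 10
reserved at 10 (size 1, align 1) → ends 11
mtime at 11 (size 1, align 1) → ends 12
attrs at 12 (size 1, align 1) → ends 13
version at 13 (size 1, align 1) → ends 14
pad 2 to align 4 for n_entries
n_entries at 16 (size 4, align 4) → ends 20
inode at 20 (size 4, align 4) → ends 24
total 24 bytes, alignment 4
28 − 24 = 4

4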